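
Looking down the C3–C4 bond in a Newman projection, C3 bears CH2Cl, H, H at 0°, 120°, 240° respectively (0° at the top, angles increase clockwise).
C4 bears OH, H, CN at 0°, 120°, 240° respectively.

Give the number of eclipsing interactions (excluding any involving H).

Non-H eclipsing pairs: CH2Cl(0°)/OH(0°) — 1 interaction.

1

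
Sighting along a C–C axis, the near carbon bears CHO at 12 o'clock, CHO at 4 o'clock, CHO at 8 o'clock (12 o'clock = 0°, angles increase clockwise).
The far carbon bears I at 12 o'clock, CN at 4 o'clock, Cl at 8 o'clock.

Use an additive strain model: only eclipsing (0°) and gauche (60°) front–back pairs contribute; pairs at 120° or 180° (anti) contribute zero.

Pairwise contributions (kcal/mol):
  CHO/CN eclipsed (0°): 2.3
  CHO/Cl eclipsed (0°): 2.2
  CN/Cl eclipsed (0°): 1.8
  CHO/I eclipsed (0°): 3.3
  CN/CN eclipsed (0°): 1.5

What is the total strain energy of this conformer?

This conformer (eclipsed): CHO(0°)/I(0°) eclipsed 3.3; CHO(120°)/CN(120°) eclipsed 2.3; CHO(240°)/Cl(240°) eclipsed 2.2 → 7.8 kcal/mol.

7.8 kcal/mol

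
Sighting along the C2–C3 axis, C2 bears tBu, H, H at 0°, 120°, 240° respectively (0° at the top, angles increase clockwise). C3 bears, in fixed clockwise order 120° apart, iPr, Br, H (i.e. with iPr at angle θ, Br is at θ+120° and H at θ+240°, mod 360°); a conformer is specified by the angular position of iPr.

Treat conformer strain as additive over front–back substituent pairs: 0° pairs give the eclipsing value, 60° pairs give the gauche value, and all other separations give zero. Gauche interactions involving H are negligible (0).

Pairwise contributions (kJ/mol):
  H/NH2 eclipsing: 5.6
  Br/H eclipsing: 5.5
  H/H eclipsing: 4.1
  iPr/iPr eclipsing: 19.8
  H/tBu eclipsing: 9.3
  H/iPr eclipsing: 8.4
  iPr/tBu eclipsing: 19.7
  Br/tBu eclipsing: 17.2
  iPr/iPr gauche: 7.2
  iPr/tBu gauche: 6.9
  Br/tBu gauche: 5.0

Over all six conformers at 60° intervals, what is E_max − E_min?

iPr at 0° is eclipsed. tBu at 0° is eclipsed with iPr at 0° (19.7); H at 120° is eclipsed with Br at 120° (5.5); H at 240° is eclipsed with H at 240° (4.1). Total 29.3 kJ/mol.
iPr at 60° is staggered. tBu at 0° is gauche with iPr at 60° (6.9). Total 6.9 kJ/mol.
iPr at 120° is eclipsed. tBu at 0° is eclipsed with H at 0° (9.3); H at 120° is eclipsed with iPr at 120° (8.4); H at 240° is eclipsed with Br at 240° (5.5). Total 23.2 kJ/mol.
iPr at 180° is staggered. tBu at 0° is gauche with Br at 300° (5.0). Total 5.0 kJ/mol.
iPr at 240° is eclipsed. tBu at 0° is eclipsed with Br at 0° (17.2); H at 120° is eclipsed with H at 120° (4.1); H at 240° is eclipsed with iPr at 240° (8.4). Total 29.7 kJ/mol.
iPr at 300° is staggered. tBu at 0° is gauche with iPr at 300° (6.9); tBu at 0° is gauche with Br at 60° (5.0). Total 11.9 kJ/mol.
Max at 240° (29.7 kJ/mol), min at 180° (5.0 kJ/mol); barrier = 24.7 kJ/mol.

24.7 kJ/mol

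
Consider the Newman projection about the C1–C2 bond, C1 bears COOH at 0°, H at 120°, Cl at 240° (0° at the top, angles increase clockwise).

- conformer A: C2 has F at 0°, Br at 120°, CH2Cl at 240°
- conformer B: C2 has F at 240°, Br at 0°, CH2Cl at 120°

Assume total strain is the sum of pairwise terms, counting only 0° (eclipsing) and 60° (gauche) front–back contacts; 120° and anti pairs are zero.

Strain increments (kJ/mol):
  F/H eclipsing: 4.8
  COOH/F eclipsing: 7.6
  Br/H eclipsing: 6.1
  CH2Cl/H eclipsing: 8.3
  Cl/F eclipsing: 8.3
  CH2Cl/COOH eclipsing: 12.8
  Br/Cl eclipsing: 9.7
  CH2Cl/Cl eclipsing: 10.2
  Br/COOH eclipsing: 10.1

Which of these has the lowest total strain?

A

A is eclipsed. COOH at 0° is eclipsed with F at 0° (7.6); H at 120° is eclipsed with Br at 120° (6.1); Cl at 240° is eclipsed with CH2Cl at 240° (10.2). Total 23.9 kJ/mol.
B is eclipsed. COOH at 0° is eclipsed with Br at 0° (10.1); H at 120° is eclipsed with CH2Cl at 120° (8.3); Cl at 240° is eclipsed with F at 240° (8.3). Total 26.7 kJ/mol.
A has the lowest total (23.9 kJ/mol).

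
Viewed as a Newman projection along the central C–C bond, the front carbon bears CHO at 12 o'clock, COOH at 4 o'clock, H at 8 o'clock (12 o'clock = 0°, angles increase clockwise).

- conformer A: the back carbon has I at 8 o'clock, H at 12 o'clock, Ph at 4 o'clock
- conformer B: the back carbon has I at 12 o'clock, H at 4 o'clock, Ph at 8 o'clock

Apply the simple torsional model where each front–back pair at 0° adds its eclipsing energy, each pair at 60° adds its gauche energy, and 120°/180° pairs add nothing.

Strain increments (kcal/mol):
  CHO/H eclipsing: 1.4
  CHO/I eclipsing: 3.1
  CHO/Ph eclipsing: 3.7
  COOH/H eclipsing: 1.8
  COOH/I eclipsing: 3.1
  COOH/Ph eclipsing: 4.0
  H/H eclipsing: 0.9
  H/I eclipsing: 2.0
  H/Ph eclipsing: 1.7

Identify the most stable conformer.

B

A is eclipsed. CHO at 0° is eclipsed with H at 0° (1.4); COOH at 120° is eclipsed with Ph at 120° (4.0); H at 240° is eclipsed with I at 240° (2.0). Total 7.4 kcal/mol.
B is eclipsed. CHO at 0° is eclipsed with I at 0° (3.1); COOH at 120° is eclipsed with H at 120° (1.8); H at 240° is eclipsed with Ph at 240° (1.7). Total 6.6 kcal/mol.
B has the lowest total (6.6 kcal/mol).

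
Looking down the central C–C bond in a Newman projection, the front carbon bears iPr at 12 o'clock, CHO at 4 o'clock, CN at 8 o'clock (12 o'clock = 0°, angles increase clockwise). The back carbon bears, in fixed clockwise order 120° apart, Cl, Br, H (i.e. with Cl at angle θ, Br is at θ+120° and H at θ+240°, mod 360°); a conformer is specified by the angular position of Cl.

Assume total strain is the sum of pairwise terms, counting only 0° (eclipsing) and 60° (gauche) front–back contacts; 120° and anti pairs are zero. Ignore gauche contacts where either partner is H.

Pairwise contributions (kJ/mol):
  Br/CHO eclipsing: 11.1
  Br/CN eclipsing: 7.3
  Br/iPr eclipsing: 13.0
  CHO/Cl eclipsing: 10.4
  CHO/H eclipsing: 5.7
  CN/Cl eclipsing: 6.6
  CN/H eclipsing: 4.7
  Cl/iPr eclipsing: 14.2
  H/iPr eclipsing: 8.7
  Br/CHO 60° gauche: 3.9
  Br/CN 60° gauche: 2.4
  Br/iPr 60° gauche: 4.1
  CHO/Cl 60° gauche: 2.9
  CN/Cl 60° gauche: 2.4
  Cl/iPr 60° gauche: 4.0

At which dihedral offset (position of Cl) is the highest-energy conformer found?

0°

Cl at 0° is eclipsed. iPr at 0° is eclipsed with Cl at 0° (14.2); CHO at 120° is eclipsed with Br at 120° (11.1); CN at 240° is eclipsed with H at 240° (4.7). Total 30.0 kJ/mol.
Cl at 60° is staggered. iPr at 0° is gauche with Cl at 60° (4.0); CHO at 120° is gauche with Cl at 60° (2.9); CHO at 120° is gauche with Br at 180° (3.9); CN at 240° is gauche with Br at 180° (2.4). Total 13.2 kJ/mol.
Cl at 120° is eclipsed. iPr at 0° is eclipsed with H at 0° (8.7); CHO at 120° is eclipsed with Cl at 120° (10.4); CN at 240° is eclipsed with Br at 240° (7.3). Total 26.4 kJ/mol.
Cl at 180° is staggered. iPr at 0° is gauche with Br at 300° (4.1); CHO at 120° is gauche with Cl at 180° (2.9); CN at 240° is gauche with Cl at 180° (2.4); CN at 240° is gauche with Br at 300° (2.4). Total 11.8 kJ/mol.
Cl at 240° is eclipsed. iPr at 0° is eclipsed with Br at 0° (13.0); CHO at 120° is eclipsed with H at 120° (5.7); CN at 240° is eclipsed with Cl at 240° (6.6). Total 25.3 kJ/mol.
Cl at 300° is staggered. iPr at 0° is gauche with Cl at 300° (4.0); iPr at 0° is gauche with Br at 60° (4.1); CHO at 120° is gauche with Br at 60° (3.9); CN at 240° is gauche with Cl at 300° (2.4). Total 14.4 kJ/mol.
The maximum (30.0 kJ/mol) occurs with Cl at 0°.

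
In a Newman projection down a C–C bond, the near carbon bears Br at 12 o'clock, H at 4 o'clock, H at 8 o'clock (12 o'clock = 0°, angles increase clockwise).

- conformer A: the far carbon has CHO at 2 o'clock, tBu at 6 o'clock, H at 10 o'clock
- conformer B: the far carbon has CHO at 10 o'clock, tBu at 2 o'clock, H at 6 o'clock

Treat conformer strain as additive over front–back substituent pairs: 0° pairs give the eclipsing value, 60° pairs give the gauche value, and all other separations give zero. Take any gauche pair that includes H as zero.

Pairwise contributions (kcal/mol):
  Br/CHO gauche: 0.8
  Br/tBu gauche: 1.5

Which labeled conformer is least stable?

A (staggered): Br–CHO gauche; 0.8 = 0.8 kcal/mol.
B (staggered): Br–CHO gauche, Br–tBu gauche; 0.8 + 1.5 = 2.3 kcal/mol.
B has the highest total (2.3 kcal/mol).

B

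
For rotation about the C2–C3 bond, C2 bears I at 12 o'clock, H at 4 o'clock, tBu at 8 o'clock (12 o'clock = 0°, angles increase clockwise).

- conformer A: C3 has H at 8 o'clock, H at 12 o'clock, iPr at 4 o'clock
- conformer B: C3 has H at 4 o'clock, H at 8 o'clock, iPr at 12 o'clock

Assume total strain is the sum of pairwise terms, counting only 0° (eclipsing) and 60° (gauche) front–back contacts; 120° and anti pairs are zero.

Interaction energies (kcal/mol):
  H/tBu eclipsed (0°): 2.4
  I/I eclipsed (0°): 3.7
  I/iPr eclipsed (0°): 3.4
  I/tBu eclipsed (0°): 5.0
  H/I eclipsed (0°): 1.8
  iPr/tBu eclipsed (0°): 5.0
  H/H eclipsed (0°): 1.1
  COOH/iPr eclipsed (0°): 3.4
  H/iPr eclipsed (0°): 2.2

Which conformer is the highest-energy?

B

A (eclipsed): I(0°)/H(0°) eclipsed 1.8; H(120°)/iPr(120°) eclipsed 2.2; tBu(240°)/H(240°) eclipsed 2.4 → 6.4 kcal/mol.
B (eclipsed): I(0°)/iPr(0°) eclipsed 3.4; H(120°)/H(120°) eclipsed 1.1; tBu(240°)/H(240°) eclipsed 2.4 → 6.9 kcal/mol.
B has the highest total (6.9 kcal/mol).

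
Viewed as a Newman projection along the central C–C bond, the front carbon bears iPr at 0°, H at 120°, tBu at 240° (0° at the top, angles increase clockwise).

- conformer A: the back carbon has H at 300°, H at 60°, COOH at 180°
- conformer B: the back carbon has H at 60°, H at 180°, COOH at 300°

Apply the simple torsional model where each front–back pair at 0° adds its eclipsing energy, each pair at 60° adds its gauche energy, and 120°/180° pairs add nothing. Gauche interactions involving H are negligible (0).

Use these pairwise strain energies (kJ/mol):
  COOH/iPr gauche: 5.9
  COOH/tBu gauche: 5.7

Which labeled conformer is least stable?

A (staggered): tBu(240°)/COOH(180°) gauche 5.7 → 5.7 kJ/mol.
B (staggered): iPr(0°)/COOH(300°) gauche 5.9; tBu(240°)/COOH(300°) gauche 5.7 → 11.6 kJ/mol.
B has the highest total (11.6 kJ/mol).

B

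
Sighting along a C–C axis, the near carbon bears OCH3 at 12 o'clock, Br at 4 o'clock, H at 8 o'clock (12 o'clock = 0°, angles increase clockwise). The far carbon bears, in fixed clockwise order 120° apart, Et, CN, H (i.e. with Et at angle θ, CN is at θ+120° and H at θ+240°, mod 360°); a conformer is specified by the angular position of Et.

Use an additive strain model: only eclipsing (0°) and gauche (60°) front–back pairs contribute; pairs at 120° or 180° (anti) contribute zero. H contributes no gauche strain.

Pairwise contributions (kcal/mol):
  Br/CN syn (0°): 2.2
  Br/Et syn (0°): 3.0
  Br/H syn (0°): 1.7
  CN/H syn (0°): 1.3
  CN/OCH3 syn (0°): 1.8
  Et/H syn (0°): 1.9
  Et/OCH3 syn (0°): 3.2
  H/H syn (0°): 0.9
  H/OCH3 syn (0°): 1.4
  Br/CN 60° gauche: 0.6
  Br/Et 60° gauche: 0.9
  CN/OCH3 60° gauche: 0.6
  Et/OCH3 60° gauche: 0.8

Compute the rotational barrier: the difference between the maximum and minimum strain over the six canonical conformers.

Et at 0° (eclipsed): OCH3–Et eclipsed, Br–CN eclipsed, H–H eclipsed; 3.2 + 2.2 + 0.9 = 6.3 kcal/mol.
Et at 60° (staggered): OCH3–Et gauche, Br–Et gauche, Br–CN gauche; 0.8 + 0.9 + 0.6 = 2.3 kcal/mol.
Et at 120° (eclipsed): OCH3–H eclipsed, Br–Et eclipsed, H–CN eclipsed; 1.4 + 3.0 + 1.3 = 5.7 kcal/mol.
Et at 180° (staggered): OCH3–CN gauche, Br–Et gauche; 0.6 + 0.9 = 1.5 kcal/mol.
Et at 240° (eclipsed): OCH3–CN eclipsed, Br–H eclipsed, H–Et eclipsed; 1.8 + 1.7 + 1.9 = 5.4 kcal/mol.
Et at 300° (staggered): OCH3–Et gauche, OCH3–CN gauche, Br–CN gauche; 0.8 + 0.6 + 0.6 = 2.0 kcal/mol.
Max at 0° (6.3 kcal/mol), min at 180° (1.5 kcal/mol); barrier = 4.8 kcal/mol.

4.8 kcal/mol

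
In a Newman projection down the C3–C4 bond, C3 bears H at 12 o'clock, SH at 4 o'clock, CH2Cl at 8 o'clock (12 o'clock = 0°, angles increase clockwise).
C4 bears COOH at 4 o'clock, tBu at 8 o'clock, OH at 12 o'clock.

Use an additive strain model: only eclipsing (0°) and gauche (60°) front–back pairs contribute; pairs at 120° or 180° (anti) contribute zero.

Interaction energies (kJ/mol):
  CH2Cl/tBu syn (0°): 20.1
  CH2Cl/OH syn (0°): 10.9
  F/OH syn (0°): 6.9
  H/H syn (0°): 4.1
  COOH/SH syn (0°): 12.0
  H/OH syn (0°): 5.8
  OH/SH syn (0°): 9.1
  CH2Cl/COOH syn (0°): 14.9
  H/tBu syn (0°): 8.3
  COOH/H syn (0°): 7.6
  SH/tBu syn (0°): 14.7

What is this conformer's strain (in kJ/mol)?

This conformer is eclipsed. H at 0° is eclipsed with OH at 0° (5.8); SH at 120° is eclipsed with COOH at 120° (12.0); CH2Cl at 240° is eclipsed with tBu at 240° (20.1). Total 37.9 kJ/mol.

37.9 kJ/mol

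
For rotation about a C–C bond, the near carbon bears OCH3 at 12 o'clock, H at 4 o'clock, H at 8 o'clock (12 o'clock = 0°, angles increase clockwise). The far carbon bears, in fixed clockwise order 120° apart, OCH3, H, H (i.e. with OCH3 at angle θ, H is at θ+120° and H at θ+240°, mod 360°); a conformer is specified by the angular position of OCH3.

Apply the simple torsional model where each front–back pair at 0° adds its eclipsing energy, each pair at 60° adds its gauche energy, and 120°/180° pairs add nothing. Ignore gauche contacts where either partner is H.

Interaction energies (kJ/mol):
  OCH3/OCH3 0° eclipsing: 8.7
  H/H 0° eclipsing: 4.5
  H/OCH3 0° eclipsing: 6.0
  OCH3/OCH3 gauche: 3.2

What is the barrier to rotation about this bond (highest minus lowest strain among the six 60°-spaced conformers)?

OCH3 at 0° is eclipsed. OCH3 at 0° is eclipsed with OCH3 at 0° (8.7); H at 120° is eclipsed with H at 120° (4.5); H at 240° is eclipsed with H at 240° (4.5). Total 17.7 kJ/mol.
OCH3 at 60° is staggered. OCH3 at 0° is gauche with OCH3 at 60° (3.2). Total 3.2 kJ/mol.
OCH3 at 120° is eclipsed. OCH3 at 0° is eclipsed with H at 0° (6.0); H at 120° is eclipsed with OCH3 at 120° (6.0); H at 240° is eclipsed with H at 240° (4.5). Total 16.5 kJ/mol.
OCH3 at 180° (staggered): no non-H gauche contacts → 0.0 kJ/mol.
OCH3 at 240° is eclipsed. OCH3 at 0° is eclipsed with H at 0° (6.0); H at 120° is eclipsed with H at 120° (4.5); H at 240° is eclipsed with OCH3 at 240° (6.0). Total 16.5 kJ/mol.
OCH3 at 300° is staggered. OCH3 at 0° is gauche with OCH3 at 300° (3.2). Total 3.2 kJ/mol.
Max at 0° (17.7 kJ/mol), min at 180° (0.0 kJ/mol); barrier = 17.7 kJ/mol.

17.7 kJ/mol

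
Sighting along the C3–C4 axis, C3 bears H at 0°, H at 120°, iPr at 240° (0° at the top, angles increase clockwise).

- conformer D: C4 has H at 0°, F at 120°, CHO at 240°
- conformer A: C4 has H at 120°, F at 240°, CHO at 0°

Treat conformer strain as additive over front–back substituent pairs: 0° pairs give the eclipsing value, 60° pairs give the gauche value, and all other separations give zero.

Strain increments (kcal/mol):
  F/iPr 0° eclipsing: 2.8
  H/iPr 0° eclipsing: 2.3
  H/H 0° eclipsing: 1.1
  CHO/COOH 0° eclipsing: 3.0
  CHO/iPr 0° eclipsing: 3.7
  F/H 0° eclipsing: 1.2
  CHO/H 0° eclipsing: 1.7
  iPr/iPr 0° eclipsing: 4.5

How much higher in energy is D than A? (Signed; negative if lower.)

+0.4 kcal/mol

D is eclipsed. H at 0° is eclipsed with H at 0° (1.1); H at 120° is eclipsed with F at 120° (1.2); iPr at 240° is eclipsed with CHO at 240° (3.7). Total 6.0 kcal/mol.
A is eclipsed. H at 0° is eclipsed with CHO at 0° (1.7); H at 120° is eclipsed with H at 120° (1.1); iPr at 240° is eclipsed with F at 240° (2.8). Total 5.6 kcal/mol.
E(D) − E(A) = 6.0 − 5.6 = +0.4 kcal/mol.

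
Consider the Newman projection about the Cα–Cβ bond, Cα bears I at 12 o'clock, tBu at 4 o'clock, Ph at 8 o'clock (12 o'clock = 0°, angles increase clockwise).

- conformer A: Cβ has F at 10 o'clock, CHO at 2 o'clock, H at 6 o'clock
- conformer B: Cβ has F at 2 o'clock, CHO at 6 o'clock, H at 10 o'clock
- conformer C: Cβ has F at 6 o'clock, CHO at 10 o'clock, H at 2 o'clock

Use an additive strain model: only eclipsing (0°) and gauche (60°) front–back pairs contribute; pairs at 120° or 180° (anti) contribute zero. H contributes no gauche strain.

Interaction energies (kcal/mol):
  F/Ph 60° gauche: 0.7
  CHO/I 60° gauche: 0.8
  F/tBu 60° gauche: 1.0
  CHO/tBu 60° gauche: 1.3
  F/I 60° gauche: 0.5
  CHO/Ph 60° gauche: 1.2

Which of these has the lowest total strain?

A

A (staggered): I(0°)/F(300°) gauche 0.5; I(0°)/CHO(60°) gauche 0.8; tBu(120°)/CHO(60°) gauche 1.3; Ph(240°)/F(300°) gauche 0.7 → 3.3 kcal/mol.
B (staggered): I(0°)/F(60°) gauche 0.5; tBu(120°)/F(60°) gauche 1.0; tBu(120°)/CHO(180°) gauche 1.3; Ph(240°)/CHO(180°) gauche 1.2 → 4.0 kcal/mol.
C (staggered): I(0°)/CHO(300°) gauche 0.8; tBu(120°)/F(180°) gauche 1.0; Ph(240°)/F(180°) gauche 0.7; Ph(240°)/CHO(300°) gauche 1.2 → 3.7 kcal/mol.
A has the lowest total (3.3 kcal/mol).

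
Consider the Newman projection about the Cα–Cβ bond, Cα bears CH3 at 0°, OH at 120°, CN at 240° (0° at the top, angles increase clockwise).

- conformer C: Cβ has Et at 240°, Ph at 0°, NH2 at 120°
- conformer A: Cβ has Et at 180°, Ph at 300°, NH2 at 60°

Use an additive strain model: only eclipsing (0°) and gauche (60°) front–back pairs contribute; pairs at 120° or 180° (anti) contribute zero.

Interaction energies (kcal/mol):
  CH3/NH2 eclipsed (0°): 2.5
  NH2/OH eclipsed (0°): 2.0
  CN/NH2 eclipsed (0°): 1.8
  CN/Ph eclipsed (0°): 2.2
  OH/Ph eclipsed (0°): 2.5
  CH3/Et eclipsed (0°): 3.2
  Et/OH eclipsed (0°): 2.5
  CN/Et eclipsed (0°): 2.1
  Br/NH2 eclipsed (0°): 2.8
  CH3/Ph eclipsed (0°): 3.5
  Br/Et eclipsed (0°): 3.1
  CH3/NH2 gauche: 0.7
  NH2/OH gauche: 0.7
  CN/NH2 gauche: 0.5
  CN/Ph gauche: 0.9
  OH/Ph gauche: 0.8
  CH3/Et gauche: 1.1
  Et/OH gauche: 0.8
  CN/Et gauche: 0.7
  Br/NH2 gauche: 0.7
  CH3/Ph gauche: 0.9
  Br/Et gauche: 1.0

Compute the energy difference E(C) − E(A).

C is eclipsed. CH3 at 0° is eclipsed with Ph at 0° (3.5); OH at 120° is eclipsed with NH2 at 120° (2.0); CN at 240° is eclipsed with Et at 240° (2.1). Total 7.6 kcal/mol.
A is staggered. CH3 at 0° is gauche with Ph at 300° (0.9); CH3 at 0° is gauche with NH2 at 60° (0.7); OH at 120° is gauche with Et at 180° (0.8); OH at 120° is gauche with NH2 at 60° (0.7); CN at 240° is gauche with Et at 180° (0.7); CN at 240° is gauche with Ph at 300° (0.9). Total 4.7 kcal/mol.
E(C) − E(A) = 7.6 − 4.7 = +2.9 kcal/mol.

+2.9 kcal/mol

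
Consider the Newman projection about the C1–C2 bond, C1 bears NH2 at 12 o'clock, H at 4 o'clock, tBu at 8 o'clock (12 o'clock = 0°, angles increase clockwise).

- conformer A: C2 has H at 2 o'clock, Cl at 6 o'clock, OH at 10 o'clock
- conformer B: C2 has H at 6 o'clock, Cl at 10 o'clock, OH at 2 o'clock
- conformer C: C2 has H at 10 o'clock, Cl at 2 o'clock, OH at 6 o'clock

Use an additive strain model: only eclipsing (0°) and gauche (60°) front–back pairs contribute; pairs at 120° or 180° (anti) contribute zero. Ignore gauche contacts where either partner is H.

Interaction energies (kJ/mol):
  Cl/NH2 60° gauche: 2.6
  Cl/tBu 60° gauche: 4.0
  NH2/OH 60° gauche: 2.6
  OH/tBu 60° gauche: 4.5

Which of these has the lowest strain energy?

C

A (staggered): NH2(0°)/OH(300°) gauche 2.6; tBu(240°)/Cl(180°) gauche 4.0; tBu(240°)/OH(300°) gauche 4.5 → 11.1 kJ/mol.
B (staggered): NH2(0°)/Cl(300°) gauche 2.6; NH2(0°)/OH(60°) gauche 2.6; tBu(240°)/Cl(300°) gauche 4.0 → 9.2 kJ/mol.
C (staggered): NH2(0°)/Cl(60°) gauche 2.6; tBu(240°)/OH(180°) gauche 4.5 → 7.1 kJ/mol.
C has the lowest total (7.1 kJ/mol).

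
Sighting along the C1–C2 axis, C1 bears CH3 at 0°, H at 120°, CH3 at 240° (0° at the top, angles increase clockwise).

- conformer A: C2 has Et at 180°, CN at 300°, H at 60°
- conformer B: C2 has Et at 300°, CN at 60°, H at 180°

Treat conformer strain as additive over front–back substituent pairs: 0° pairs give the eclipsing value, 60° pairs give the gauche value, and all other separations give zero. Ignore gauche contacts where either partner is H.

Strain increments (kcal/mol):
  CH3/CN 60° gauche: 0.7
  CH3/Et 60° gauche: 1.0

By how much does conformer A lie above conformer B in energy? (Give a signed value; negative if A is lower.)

-0.3 kcal/mol

A (staggered): CH3–CN gauche, CH3–Et gauche, CH3–CN gauche; 0.7 + 1.0 + 0.7 = 2.4 kcal/mol.
B (staggered): CH3–Et gauche, CH3–CN gauche, CH3–Et gauche; 1.0 + 0.7 + 1.0 = 2.7 kcal/mol.
E(A) − E(B) = 2.4 − 2.7 = -0.3 kcal/mol.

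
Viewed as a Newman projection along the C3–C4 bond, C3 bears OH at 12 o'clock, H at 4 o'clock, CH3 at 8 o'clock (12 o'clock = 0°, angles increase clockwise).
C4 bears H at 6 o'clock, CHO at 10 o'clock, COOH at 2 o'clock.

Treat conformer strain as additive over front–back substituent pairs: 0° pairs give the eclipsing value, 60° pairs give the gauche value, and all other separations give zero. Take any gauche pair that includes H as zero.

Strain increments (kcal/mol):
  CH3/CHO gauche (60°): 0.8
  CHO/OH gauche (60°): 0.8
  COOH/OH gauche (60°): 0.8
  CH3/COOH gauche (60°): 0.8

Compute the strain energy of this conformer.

2.4 kcal/mol

This conformer (staggered): OH(0°)/CHO(300°) gauche 0.8; OH(0°)/COOH(60°) gauche 0.8; CH3(240°)/CHO(300°) gauche 0.8 → 2.4 kcal/mol.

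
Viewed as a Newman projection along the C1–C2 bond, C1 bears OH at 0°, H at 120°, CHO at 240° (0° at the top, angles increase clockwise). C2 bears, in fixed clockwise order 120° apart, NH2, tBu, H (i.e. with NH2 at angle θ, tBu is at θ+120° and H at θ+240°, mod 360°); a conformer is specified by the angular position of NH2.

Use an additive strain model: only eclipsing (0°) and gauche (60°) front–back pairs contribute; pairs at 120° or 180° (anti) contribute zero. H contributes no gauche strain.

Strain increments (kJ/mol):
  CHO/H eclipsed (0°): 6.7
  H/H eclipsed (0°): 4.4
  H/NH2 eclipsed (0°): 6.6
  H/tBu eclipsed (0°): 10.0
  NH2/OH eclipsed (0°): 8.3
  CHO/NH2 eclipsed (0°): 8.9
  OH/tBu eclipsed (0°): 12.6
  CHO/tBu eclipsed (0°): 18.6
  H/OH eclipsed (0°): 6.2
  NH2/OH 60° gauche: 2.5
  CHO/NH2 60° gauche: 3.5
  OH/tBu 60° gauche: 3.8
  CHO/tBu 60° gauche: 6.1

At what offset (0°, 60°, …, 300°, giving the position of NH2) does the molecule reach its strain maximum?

NH2 at 0° (eclipsed): OH(0°)/NH2(0°) eclipsed 8.3; H(120°)/tBu(120°) eclipsed 10.0; CHO(240°)/H(240°) eclipsed 6.7 → 25.0 kJ/mol.
NH2 at 60° (staggered): OH(0°)/NH2(60°) gauche 2.5; CHO(240°)/tBu(180°) gauche 6.1 → 8.6 kJ/mol.
NH2 at 120° (eclipsed): OH(0°)/H(0°) eclipsed 6.2; H(120°)/NH2(120°) eclipsed 6.6; CHO(240°)/tBu(240°) eclipsed 18.6 → 31.4 kJ/mol.
NH2 at 180° (staggered): OH(0°)/tBu(300°) gauche 3.8; CHO(240°)/NH2(180°) gauche 3.5; CHO(240°)/tBu(300°) gauche 6.1 → 13.4 kJ/mol.
NH2 at 240° (eclipsed): OH(0°)/tBu(0°) eclipsed 12.6; H(120°)/H(120°) eclipsed 4.4; CHO(240°)/NH2(240°) eclipsed 8.9 → 25.9 kJ/mol.
NH2 at 300° (staggered): OH(0°)/NH2(300°) gauche 2.5; OH(0°)/tBu(60°) gauche 3.8; CHO(240°)/NH2(300°) gauche 3.5 → 9.8 kJ/mol.
The maximum (31.4 kJ/mol) occurs with NH2 at 120°.

120°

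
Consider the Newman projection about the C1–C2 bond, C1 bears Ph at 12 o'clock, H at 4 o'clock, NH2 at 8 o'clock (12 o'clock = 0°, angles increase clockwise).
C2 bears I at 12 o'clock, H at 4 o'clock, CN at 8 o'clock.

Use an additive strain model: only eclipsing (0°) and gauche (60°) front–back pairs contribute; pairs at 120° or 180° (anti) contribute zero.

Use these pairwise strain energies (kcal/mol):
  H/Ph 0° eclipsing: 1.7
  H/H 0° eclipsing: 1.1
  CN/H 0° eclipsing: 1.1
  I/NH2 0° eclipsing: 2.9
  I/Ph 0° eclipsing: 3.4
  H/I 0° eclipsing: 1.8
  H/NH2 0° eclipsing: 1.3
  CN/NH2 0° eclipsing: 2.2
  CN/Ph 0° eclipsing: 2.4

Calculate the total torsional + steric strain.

This conformer (eclipsed): Ph–I eclipsed, H–H eclipsed, NH2–CN eclipsed; 3.4 + 1.1 + 2.2 = 6.7 kcal/mol.

6.7 kcal/mol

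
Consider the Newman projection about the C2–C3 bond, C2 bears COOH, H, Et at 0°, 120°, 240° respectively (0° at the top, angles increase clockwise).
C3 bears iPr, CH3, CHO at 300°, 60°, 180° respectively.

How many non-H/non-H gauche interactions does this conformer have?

4

Non-H gauche pairs: COOH(0°)/iPr(300°); COOH(0°)/CH3(60°); Et(240°)/iPr(300°); Et(240°)/CHO(180°) — 4 interactions.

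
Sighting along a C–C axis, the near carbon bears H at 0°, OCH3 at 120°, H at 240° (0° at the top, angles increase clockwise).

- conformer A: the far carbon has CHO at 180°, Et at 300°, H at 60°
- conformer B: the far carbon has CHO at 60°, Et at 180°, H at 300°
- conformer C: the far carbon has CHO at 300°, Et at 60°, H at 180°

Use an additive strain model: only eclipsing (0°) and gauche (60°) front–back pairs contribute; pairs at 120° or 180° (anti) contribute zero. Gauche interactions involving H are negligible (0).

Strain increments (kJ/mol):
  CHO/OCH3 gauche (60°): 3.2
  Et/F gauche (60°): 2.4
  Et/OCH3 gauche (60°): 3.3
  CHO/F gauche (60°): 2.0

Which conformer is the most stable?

A (staggered): OCH3–CHO gauche; 3.2 = 3.2 kJ/mol.
B (staggered): OCH3–CHO gauche, OCH3–Et gauche; 3.2 + 3.3 = 6.5 kJ/mol.
C (staggered): OCH3–Et gauche; 3.3 = 3.3 kJ/mol.
A has the lowest total (3.2 kJ/mol).

A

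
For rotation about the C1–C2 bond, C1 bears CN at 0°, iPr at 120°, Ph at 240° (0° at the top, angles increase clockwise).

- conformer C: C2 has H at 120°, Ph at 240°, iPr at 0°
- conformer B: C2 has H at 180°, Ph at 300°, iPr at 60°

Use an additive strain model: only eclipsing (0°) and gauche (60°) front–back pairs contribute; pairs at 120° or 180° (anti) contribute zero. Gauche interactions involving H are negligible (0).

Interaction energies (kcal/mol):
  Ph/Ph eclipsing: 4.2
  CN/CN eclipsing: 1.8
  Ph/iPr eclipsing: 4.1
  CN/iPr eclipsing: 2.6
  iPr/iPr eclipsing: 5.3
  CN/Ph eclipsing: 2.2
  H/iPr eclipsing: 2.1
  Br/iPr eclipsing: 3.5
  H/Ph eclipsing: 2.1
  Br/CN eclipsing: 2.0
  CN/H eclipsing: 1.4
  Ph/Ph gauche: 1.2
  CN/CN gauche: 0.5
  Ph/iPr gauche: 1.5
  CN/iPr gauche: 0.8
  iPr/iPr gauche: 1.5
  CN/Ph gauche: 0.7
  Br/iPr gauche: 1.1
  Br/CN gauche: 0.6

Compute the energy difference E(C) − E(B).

+4.7 kcal/mol

C (eclipsed): CN(0°)/iPr(0°) eclipsed 2.6; iPr(120°)/H(120°) eclipsed 2.1; Ph(240°)/Ph(240°) eclipsed 4.2 → 8.9 kcal/mol.
B (staggered): CN(0°)/Ph(300°) gauche 0.7; CN(0°)/iPr(60°) gauche 0.8; iPr(120°)/iPr(60°) gauche 1.5; Ph(240°)/Ph(300°) gauche 1.2 → 4.2 kcal/mol.
E(C) − E(B) = 8.9 − 4.2 = +4.7 kcal/mol.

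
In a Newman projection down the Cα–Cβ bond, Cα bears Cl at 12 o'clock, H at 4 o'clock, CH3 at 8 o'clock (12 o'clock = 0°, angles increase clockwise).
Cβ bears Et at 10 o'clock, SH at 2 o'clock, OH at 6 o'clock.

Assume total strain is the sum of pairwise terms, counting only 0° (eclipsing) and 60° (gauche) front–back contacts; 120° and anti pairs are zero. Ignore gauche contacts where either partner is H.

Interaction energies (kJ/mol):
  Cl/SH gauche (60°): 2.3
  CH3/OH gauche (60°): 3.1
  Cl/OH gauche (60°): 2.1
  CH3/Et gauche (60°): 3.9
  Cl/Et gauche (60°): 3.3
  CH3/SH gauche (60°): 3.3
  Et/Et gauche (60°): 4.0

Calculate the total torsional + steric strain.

This conformer (staggered): Cl–Et gauche, Cl–SH gauche, CH3–Et gauche, CH3–OH gauche; 3.3 + 2.3 + 3.9 + 3.1 = 12.6 kJ/mol.

12.6 kJ/mol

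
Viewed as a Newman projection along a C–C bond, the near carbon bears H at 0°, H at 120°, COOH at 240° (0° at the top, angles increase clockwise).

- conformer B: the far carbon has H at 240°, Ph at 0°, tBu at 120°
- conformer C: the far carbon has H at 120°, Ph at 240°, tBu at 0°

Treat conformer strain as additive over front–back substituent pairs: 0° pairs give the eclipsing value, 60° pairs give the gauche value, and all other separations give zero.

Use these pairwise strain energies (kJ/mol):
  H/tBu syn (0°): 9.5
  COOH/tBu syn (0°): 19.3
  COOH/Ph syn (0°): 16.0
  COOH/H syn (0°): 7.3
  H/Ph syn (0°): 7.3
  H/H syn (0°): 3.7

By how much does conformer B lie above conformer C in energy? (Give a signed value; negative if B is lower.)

B (eclipsed): H–Ph eclipsed, H–tBu eclipsed, COOH–H eclipsed; 7.3 + 9.5 + 7.3 = 24.1 kJ/mol.
C (eclipsed): H–tBu eclipsed, H–H eclipsed, COOH–Ph eclipsed; 9.5 + 3.7 + 16.0 = 29.2 kJ/mol.
E(B) − E(C) = 24.1 − 29.2 = -5.1 kJ/mol.

-5.1 kJ/mol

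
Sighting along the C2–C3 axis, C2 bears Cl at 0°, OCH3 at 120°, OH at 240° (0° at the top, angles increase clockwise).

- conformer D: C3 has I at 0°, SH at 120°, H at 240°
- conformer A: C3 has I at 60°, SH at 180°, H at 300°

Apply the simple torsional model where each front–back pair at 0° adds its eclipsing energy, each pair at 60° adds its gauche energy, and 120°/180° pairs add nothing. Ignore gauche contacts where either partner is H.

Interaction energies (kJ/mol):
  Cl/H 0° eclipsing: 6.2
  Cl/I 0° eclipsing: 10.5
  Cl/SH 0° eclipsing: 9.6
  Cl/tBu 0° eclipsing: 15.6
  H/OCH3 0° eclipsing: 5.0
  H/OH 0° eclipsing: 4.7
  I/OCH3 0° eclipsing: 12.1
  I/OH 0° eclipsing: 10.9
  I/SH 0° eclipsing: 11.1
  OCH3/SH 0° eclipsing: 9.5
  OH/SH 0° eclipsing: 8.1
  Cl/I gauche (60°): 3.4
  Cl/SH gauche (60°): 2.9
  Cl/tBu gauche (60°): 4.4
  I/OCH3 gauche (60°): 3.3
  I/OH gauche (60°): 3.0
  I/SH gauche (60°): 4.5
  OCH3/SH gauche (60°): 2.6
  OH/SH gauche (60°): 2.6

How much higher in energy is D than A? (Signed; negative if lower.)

+12.8 kJ/mol

D (eclipsed): Cl(0°)/I(0°) eclipsed 10.5; OCH3(120°)/SH(120°) eclipsed 9.5; OH(240°)/H(240°) eclipsed 4.7 → 24.7 kJ/mol.
A (staggered): Cl(0°)/I(60°) gauche 3.4; OCH3(120°)/I(60°) gauche 3.3; OCH3(120°)/SH(180°) gauche 2.6; OH(240°)/SH(180°) gauche 2.6 → 11.9 kJ/mol.
E(D) − E(A) = 24.7 − 11.9 = +12.8 kJ/mol.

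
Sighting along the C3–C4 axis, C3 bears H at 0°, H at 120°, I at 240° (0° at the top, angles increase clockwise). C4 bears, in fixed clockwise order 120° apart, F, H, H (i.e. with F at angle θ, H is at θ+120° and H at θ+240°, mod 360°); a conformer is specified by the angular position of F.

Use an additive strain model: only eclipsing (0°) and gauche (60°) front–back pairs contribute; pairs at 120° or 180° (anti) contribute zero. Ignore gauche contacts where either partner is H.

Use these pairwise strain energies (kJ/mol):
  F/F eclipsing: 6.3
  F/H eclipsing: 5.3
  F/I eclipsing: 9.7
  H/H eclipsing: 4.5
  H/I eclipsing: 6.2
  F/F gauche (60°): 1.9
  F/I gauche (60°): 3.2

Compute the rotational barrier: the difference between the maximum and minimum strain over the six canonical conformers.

18.7 kJ/mol

F at 0° (eclipsed): H–F eclipsed, H–H eclipsed, I–H eclipsed; 5.3 + 4.5 + 6.2 = 16.0 kJ/mol.
F at 60° (staggered): no non-H gauche contacts → 0.0 kJ/mol.
F at 120° (eclipsed): H–H eclipsed, H–F eclipsed, I–H eclipsed; 4.5 + 5.3 + 6.2 = 16.0 kJ/mol.
F at 180° (staggered): I–F gauche; 3.2 = 3.2 kJ/mol.
F at 240° (eclipsed): H–H eclipsed, H–H eclipsed, I–F eclipsed; 4.5 + 4.5 + 9.7 = 18.7 kJ/mol.
F at 300° (staggered): I–F gauche; 3.2 = 3.2 kJ/mol.
Max at 240° (18.7 kJ/mol), min at 60° (0.0 kJ/mol); barrier = 18.7 kJ/mol.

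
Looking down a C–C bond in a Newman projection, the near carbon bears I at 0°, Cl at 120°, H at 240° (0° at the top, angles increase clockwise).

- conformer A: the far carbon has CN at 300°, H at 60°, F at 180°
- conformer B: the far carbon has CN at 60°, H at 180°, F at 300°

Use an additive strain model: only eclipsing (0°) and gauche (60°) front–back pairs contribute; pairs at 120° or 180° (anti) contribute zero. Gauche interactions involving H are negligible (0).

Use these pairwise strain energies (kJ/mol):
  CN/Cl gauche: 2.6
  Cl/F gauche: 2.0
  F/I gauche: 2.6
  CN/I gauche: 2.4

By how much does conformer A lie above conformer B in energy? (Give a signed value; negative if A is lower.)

A (staggered): I(0°)/CN(300°) gauche 2.4; Cl(120°)/F(180°) gauche 2.0 → 4.4 kJ/mol.
B (staggered): I(0°)/CN(60°) gauche 2.4; I(0°)/F(300°) gauche 2.6; Cl(120°)/CN(60°) gauche 2.6 → 7.6 kJ/mol.
E(A) − E(B) = 4.4 − 7.6 = -3.2 kJ/mol.

-3.2 kJ/mol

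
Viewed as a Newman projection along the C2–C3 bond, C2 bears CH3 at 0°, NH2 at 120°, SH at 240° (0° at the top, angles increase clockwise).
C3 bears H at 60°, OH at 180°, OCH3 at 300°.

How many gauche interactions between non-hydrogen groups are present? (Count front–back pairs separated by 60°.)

Non-H gauche pairs: CH3(0°)/OCH3(300°); NH2(120°)/OH(180°); SH(240°)/OH(180°); SH(240°)/OCH3(300°) — 4 interactions.

4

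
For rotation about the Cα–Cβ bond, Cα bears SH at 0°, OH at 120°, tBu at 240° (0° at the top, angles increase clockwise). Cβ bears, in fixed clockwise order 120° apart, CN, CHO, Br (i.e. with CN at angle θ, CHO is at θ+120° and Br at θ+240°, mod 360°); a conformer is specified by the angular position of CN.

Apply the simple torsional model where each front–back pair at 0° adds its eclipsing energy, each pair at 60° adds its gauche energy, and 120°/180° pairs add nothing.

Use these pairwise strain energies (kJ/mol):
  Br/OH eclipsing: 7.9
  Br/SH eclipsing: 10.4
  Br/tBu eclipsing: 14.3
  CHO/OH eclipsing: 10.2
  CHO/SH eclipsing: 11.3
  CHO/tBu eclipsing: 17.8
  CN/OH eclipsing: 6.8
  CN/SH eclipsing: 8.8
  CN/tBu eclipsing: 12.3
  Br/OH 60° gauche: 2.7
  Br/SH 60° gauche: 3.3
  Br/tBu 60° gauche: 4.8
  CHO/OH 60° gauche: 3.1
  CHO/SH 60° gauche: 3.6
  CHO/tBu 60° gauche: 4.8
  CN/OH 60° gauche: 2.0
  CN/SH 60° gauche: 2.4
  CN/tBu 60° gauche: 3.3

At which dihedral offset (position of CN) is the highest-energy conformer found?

CN at 0° is eclipsed. SH at 0° is eclipsed with CN at 0° (8.8); OH at 120° is eclipsed with CHO at 120° (10.2); tBu at 240° is eclipsed with Br at 240° (14.3). Total 33.3 kJ/mol.
CN at 60° is staggered. SH at 0° is gauche with CN at 60° (2.4); SH at 0° is gauche with Br at 300° (3.3); OH at 120° is gauche with CN at 60° (2.0); OH at 120° is gauche with CHO at 180° (3.1); tBu at 240° is gauche with CHO at 180° (4.8); tBu at 240° is gauche with Br at 300° (4.8). Total 20.4 kJ/mol.
CN at 120° is eclipsed. SH at 0° is eclipsed with Br at 0° (10.4); OH at 120° is eclipsed with CN at 120° (6.8); tBu at 240° is eclipsed with CHO at 240° (17.8). Total 35.0 kJ/mol.
CN at 180° is staggered. SH at 0° is gauche with CHO at 300° (3.6); SH at 0° is gauche with Br at 60° (3.3); OH at 120° is gauche with CN at 180° (2.0); OH at 120° is gauche with Br at 60° (2.7); tBu at 240° is gauche with CN at 180° (3.3); tBu at 240° is gauche with CHO at 300° (4.8). Total 19.7 kJ/mol.
CN at 240° is eclipsed. SH at 0° is eclipsed with CHO at 0° (11.3); OH at 120° is eclipsed with Br at 120° (7.9); tBu at 240° is eclipsed with CN at 240° (12.3). Total 31.5 kJ/mol.
CN at 300° is staggered. SH at 0° is gauche with CN at 300° (2.4); SH at 0° is gauche with CHO at 60° (3.6); OH at 120° is gauche with CHO at 60° (3.1); OH at 120° is gauche with Br at 180° (2.7); tBu at 240° is gauche with CN at 300° (3.3); tBu at 240° is gauche with Br at 180° (4.8). Total 19.9 kJ/mol.
The maximum (35.0 kJ/mol) occurs with CN at 120°.

120°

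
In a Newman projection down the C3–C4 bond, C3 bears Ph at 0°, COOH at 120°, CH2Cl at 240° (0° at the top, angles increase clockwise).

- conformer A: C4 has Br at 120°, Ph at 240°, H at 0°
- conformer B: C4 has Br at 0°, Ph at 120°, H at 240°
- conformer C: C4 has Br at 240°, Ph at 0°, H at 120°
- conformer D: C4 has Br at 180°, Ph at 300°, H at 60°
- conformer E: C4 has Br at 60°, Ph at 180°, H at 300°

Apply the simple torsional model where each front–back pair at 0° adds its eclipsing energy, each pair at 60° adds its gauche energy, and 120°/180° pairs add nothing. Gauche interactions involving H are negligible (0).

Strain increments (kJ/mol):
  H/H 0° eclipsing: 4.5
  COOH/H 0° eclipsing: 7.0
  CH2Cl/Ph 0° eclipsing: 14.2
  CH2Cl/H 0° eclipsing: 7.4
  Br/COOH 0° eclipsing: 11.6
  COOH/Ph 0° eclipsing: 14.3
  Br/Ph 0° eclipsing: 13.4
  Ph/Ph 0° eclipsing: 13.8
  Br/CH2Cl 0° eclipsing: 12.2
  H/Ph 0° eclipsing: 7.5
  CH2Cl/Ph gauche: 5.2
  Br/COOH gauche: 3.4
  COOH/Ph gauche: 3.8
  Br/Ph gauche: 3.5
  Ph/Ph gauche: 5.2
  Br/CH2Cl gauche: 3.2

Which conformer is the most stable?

A (eclipsed): Ph(0°)/H(0°) eclipsed 7.5; COOH(120°)/Br(120°) eclipsed 11.6; CH2Cl(240°)/Ph(240°) eclipsed 14.2 → 33.3 kJ/mol.
B (eclipsed): Ph(0°)/Br(0°) eclipsed 13.4; COOH(120°)/Ph(120°) eclipsed 14.3; CH2Cl(240°)/H(240°) eclipsed 7.4 → 35.1 kJ/mol.
C (eclipsed): Ph(0°)/Ph(0°) eclipsed 13.8; COOH(120°)/H(120°) eclipsed 7.0; CH2Cl(240°)/Br(240°) eclipsed 12.2 → 33.0 kJ/mol.
D (staggered): Ph(0°)/Ph(300°) gauche 5.2; COOH(120°)/Br(180°) gauche 3.4; CH2Cl(240°)/Br(180°) gauche 3.2; CH2Cl(240°)/Ph(300°) gauche 5.2 → 17.0 kJ/mol.
E (staggered): Ph(0°)/Br(60°) gauche 3.5; COOH(120°)/Br(60°) gauche 3.4; COOH(120°)/Ph(180°) gauche 3.8; CH2Cl(240°)/Ph(180°) gauche 5.2 → 15.9 kJ/mol.
E has the lowest total (15.9 kJ/mol).

E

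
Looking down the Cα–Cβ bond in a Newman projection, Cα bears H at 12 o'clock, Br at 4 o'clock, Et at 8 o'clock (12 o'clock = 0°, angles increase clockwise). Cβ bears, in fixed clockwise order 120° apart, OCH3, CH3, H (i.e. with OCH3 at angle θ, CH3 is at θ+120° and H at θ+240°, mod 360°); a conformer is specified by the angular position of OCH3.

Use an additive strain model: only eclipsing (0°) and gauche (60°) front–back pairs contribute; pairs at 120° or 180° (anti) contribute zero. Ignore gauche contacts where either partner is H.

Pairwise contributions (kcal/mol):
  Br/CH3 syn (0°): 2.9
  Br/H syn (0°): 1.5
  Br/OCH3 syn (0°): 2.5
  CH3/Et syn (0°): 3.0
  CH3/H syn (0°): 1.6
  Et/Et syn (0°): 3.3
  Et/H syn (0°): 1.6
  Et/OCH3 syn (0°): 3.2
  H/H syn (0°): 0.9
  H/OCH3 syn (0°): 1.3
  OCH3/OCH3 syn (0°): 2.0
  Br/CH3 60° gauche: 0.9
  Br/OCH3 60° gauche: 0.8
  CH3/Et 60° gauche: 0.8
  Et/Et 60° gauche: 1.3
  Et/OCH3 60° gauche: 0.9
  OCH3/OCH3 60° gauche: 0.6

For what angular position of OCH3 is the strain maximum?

120°

OCH3 at 0° (eclipsed): H(0°)/OCH3(0°) eclipsed 1.3; Br(120°)/CH3(120°) eclipsed 2.9; Et(240°)/H(240°) eclipsed 1.6 → 5.8 kcal/mol.
OCH3 at 60° (staggered): Br(120°)/OCH3(60°) gauche 0.8; Br(120°)/CH3(180°) gauche 0.9; Et(240°)/CH3(180°) gauche 0.8 → 2.5 kcal/mol.
OCH3 at 120° (eclipsed): H(0°)/H(0°) eclipsed 0.9; Br(120°)/OCH3(120°) eclipsed 2.5; Et(240°)/CH3(240°) eclipsed 3.0 → 6.4 kcal/mol.
OCH3 at 180° (staggered): Br(120°)/OCH3(180°) gauche 0.8; Et(240°)/OCH3(180°) gauche 0.9; Et(240°)/CH3(300°) gauche 0.8 → 2.5 kcal/mol.
OCH3 at 240° (eclipsed): H(0°)/CH3(0°) eclipsed 1.6; Br(120°)/H(120°) eclipsed 1.5; Et(240°)/OCH3(240°) eclipsed 3.2 → 6.3 kcal/mol.
OCH3 at 300° (staggered): Br(120°)/CH3(60°) gauche 0.9; Et(240°)/OCH3(300°) gauche 0.9 → 1.8 kcal/mol.
The maximum (6.4 kcal/mol) occurs with OCH3 at 120°.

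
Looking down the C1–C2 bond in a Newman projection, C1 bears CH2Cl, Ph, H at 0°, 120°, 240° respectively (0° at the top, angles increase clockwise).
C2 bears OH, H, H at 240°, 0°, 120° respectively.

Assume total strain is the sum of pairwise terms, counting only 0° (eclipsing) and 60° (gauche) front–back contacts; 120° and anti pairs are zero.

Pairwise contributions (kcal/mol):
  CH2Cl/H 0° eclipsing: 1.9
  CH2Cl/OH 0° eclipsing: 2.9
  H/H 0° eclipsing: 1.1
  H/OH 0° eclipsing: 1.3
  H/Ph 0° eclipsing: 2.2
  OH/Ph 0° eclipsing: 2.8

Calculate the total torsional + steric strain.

This conformer is eclipsed. CH2Cl at 0° is eclipsed with H at 0° (1.9); Ph at 120° is eclipsed with H at 120° (2.2); H at 240° is eclipsed with OH at 240° (1.3). Total 5.4 kcal/mol.

5.4 kcal/mol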